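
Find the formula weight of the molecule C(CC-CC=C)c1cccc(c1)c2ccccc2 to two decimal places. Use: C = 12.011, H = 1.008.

Molecular formula: C18H20.
M = 18×12.011 + 20×1.008 = 236.36 g/mol.

236.36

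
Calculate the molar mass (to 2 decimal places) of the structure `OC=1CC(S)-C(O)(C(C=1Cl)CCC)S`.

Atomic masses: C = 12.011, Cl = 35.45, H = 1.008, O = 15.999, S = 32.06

254.79

Molecular formula: C9H15ClO2S2.
M = 9×12.011 + 1×35.45 + 15×1.008 + 2×15.999 + 2×32.06 = 254.79 g/mol.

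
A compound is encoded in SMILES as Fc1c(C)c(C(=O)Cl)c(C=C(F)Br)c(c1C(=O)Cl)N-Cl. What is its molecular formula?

Heavy atoms from the SMILES: 1 Br, 11 C, 3 Cl, 2 F, 1 N, 2 O.
Implicit hydrogens by atom environment:
  6 × C (aromatic): no H
  3 × C: no H
  3 × Cl: no H
  2 × F: no H
  2 × O: no H
  1 × Br: no H
  1 × C: 3 H
  1 × C: 1 H
  1 × N: 1 H
  Total hydrogens = 5.
Molecular formula: C11H5BrCl3F2NO2

C11H5BrCl3F2NO2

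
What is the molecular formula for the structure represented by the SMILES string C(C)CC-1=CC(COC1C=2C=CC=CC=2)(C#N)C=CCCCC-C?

C22H29NO

Heavy atoms from the SMILES: 22 C, 1 N, 1 O.
Implicit hydrogens by atom environment:
  7 × C: 2 H each → 14
  5 × C (aromatic): 1 H each → 5
  4 × C: 1 H each → 4
  3 × C: no H
  2 × C: 3 H each → 6
  1 × C (aromatic): no H
  1 × N: no H
  1 × O: no H
  Total hydrogens = 29.
Molecular formula: C22H29NO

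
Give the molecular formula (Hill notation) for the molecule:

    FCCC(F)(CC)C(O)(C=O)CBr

C8H13BrF2O2

Heavy atoms from the SMILES: 1 Br, 8 C, 2 F, 2 O.
Implicit hydrogens by atom environment:
  4 × C: 2 H each → 8
  2 × C: no H
  2 × F: no H
  1 × Br: no H
  1 × C: 3 H
  1 × C: 1 H
  1 × O: 1 H
  1 × O: no H
  Total hydrogens = 13.
Molecular formula: C8H13BrF2O2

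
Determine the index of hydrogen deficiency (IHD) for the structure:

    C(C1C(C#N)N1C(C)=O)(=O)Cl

5

Molecular formula from the SMILES: C6H5ClN2O2.
DoU = (2C + 2 + N − H − X)/2 = (2·6 + 2 + 2 − 5 − 1)/2 = 10/2 = 5.
(Structurally: 1 ring(s) + 4 π bond(s) = 5.)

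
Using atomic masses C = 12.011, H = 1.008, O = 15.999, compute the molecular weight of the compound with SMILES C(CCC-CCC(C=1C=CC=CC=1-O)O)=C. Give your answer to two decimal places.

220.31

Molecular formula: C14H20O2.
M = 14×12.011 + 20×1.008 + 2×15.999 = 220.31 g/mol.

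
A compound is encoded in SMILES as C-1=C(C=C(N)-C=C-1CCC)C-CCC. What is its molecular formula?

Heavy atoms from the SMILES: 13 C, 1 N.
Implicit hydrogens by atom environment:
  5 × C: 2 H each → 10
  3 × C (aromatic): 1 H each → 3
  3 × C (aromatic): no H
  2 × C: 3 H each → 6
  1 × N: 2 H
  Total hydrogens = 21.
Molecular formula: C13H21N

C13H21N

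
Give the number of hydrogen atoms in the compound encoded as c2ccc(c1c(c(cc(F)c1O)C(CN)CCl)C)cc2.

Hydrogens are implicit in SMILES; fill each atom to its normal valence:
  6 × C (aromatic): 1 H each → 6
  6 × C (aromatic): no H
  2 × C: 2 H each → 4
  1 × C: 3 H
  1 × C: 1 H
  1 × Cl: no H
  1 × F: no H
  1 × N: 2 H
  1 × O: 1 H
  Total hydrogens = 17.

17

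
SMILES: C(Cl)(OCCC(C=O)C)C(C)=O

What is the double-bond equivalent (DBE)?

2

Molecular formula from the SMILES: C8H13ClO3.
DoU = (2C + 2 + N − H − X)/2 = (2·8 + 2 + 0 − 13 − 1)/2 = 4/2 = 2.
(Structurally: 0 ring(s) + 2 π bond(s) = 2.)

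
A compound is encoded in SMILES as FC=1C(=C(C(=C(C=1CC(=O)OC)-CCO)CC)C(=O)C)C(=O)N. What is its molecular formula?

Heavy atoms from the SMILES: 16 C, 1 F, 1 N, 5 O.
Implicit hydrogens by atom environment:
  6 × C (aromatic): no H
  4 × C: 2 H each → 8
  4 × O: no H
  3 × C: 3 H each → 9
  3 × C: no H
  1 × F: no H
  1 × N: 2 H
  1 × O: 1 H
  Total hydrogens = 20.
Molecular formula: C16H20FNO5

C16H20FNO5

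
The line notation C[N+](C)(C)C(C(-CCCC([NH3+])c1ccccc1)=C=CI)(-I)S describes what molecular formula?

Heavy atoms from the SMILES: 17 C, 2 I, 2 N, 1 S.
Implicit hydrogens by atom environment:
  5 × C (aromatic): 1 H each → 5
  3 × C: 3 H each → 9
  3 × C: 2 H each → 6
  3 × C: no H
  2 × C: 1 H each → 2
  2 × I: no H
  1 × C (aromatic): no H
  1 × N (charge +1): 3 H
  1 × N (charge +1): no H
  1 × S: 1 H
  Total hydrogens = 26.
Net charge +2.
Molecular formula: [C17H26I2N2S]2+

[C17H26I2N2S]2+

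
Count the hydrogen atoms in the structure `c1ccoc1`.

Hydrogens are implicit in SMILES; fill each atom to its normal valence:
  4 × C (aromatic): 1 H each → 4
  1 × O (aromatic): no H
  Total hydrogens = 4.

4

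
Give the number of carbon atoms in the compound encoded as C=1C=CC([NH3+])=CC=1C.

7

The symbol for carbon appears 7 times in the SMILES.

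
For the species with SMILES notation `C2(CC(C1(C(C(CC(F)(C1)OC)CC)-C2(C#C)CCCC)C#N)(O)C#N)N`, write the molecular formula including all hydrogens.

C21H30FN3O2

Heavy atoms from the SMILES: 21 C, 1 F, 3 N, 2 O.
Implicit hydrogens by atom environment:
  7 × C: 2 H each → 14
  7 × C: no H
  4 × C: 1 H each → 4
  3 × C: 3 H each → 9
  2 × N: no H
  1 × F: no H
  1 × N: 2 H
  1 × O: 1 H
  1 × O: no H
  Total hydrogens = 30.
Molecular formula: C21H30FN3O2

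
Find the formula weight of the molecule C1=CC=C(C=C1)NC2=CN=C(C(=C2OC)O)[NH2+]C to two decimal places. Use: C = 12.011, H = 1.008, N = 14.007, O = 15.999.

Molecular formula: C13H16N3O2+.
M = 13×12.011 + 16×1.008 + 3×14.007 + 2×15.999 = 246.29 g/mol.

246.29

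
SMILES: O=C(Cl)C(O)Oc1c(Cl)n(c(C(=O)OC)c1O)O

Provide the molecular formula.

C8H7Cl2NO7

Heavy atoms from the SMILES: 8 C, 2 Cl, 1 N, 7 O.
Implicit hydrogens by atom environment:
  4 × C (aromatic): no H
  4 × O: no H
  3 × O: 1 H each → 3
  2 × C: no H
  2 × Cl: no H
  1 × C: 3 H
  1 × C: 1 H
  1 × N (aromatic): no H
  Total hydrogens = 7.
Molecular formula: C8H7Cl2NO7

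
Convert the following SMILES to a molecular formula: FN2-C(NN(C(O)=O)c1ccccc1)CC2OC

C11H14FN3O3

Heavy atoms from the SMILES: 11 C, 1 F, 3 N, 3 O.
Implicit hydrogens by atom environment:
  5 × C (aromatic): 1 H each → 5
  2 × C: 1 H each → 2
  2 × N: no H
  2 × O: no H
  1 × C: 3 H
  1 × C: 2 H
  1 × C: no H
  1 × C (aromatic): no H
  1 × F: no H
  1 × N: 1 H
  1 × O: 1 H
  Total hydrogens = 14.
Molecular formula: C11H14FN3O3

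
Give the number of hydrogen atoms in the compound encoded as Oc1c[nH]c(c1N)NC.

Hydrogens are implicit in SMILES; fill each atom to its normal valence:
  3 × C (aromatic): no H
  1 × C: 3 H
  1 × C (aromatic): 1 H
  1 × N: 2 H
  1 × N (aromatic): 1 H
  1 × N: 1 H
  1 × O: 1 H
  Total hydrogens = 9.

9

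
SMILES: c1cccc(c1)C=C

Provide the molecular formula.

Heavy atoms from the SMILES: 8 C.
Implicit hydrogens by atom environment:
  5 × C (aromatic): 1 H each → 5
  1 × C: 2 H
  1 × C: 1 H
  1 × C (aromatic): no H
  Total hydrogens = 8.
Molecular formula: C8H8

C8H8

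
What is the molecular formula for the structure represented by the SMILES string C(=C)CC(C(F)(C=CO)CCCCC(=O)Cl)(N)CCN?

Heavy atoms from the SMILES: 14 C, 1 Cl, 1 F, 2 N, 2 O.
Implicit hydrogens by atom environment:
  8 × C: 2 H each → 16
  3 × C: 1 H each → 3
  3 × C: no H
  2 × N: 2 H each → 4
  1 × Cl: no H
  1 × F: no H
  1 × O: 1 H
  1 × O: no H
  Total hydrogens = 24.
Molecular formula: C14H24ClFN2O2

C14H24ClFN2O2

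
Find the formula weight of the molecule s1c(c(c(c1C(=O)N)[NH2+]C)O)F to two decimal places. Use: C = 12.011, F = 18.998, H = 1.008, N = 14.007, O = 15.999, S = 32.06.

191.20

Molecular formula: C6H8FN2O2S+.
M = 6×12.011 + 1×18.998 + 8×1.008 + 2×14.007 + 2×15.999 + 1×32.06 = 191.20 g/mol.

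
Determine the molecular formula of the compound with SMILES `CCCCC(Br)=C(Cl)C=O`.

Heavy atoms from the SMILES: 1 Br, 7 C, 1 Cl, 1 O.
Implicit hydrogens by atom environment:
  3 × C: 2 H each → 6
  2 × C: no H
  1 × Br: no H
  1 × C: 3 H
  1 × C: 1 H
  1 × Cl: no H
  1 × O: no H
  Total hydrogens = 10.
Molecular formula: C7H10BrClO

C7H10BrClO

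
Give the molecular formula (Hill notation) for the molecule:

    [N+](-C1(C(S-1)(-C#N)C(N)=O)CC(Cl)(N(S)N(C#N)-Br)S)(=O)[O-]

C7H6BrClN6O3S3

Heavy atoms from the SMILES: 1 Br, 7 C, 1 Cl, 6 N, 3 O, 3 S.
Implicit hydrogens by atom environment:
  6 × C: no H
  4 × N: no H
  2 × O: no H
  2 × S: 1 H each → 2
  1 × Br: no H
  1 × C: 2 H
  1 × Cl: no H
  1 × N: 2 H
  1 × N (charge +1): no H
  1 × O (charge -1): no H
  1 × S: no H
  Total hydrogens = 6.
Molecular formula: C7H6BrClN6O3S3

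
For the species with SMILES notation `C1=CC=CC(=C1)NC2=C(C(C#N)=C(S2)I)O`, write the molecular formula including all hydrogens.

Heavy atoms from the SMILES: 11 C, 1 I, 2 N, 1 O, 1 S.
Implicit hydrogens by atom environment:
  5 × C (aromatic): 1 H each → 5
  5 × C (aromatic): no H
  1 × C: no H
  1 × I: no H
  1 × N: 1 H
  1 × N: no H
  1 × O: 1 H
  1 × S (aromatic): no H
  Total hydrogens = 7.
Molecular formula: C11H7IN2OS

C11H7IN2OS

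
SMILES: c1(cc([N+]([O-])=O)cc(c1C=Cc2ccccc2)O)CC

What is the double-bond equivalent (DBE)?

Molecular formula from the SMILES: C16H15NO3.
DoU = (2C + 2 + N − H − X)/2 = (2·16 + 2 + 1 − 15 − 0)/2 = 20/2 = 10.
(Structurally: 2 ring(s) + 8 π bond(s) = 10.)

10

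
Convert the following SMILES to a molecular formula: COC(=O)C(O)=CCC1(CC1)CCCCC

C13H22O3

Heavy atoms from the SMILES: 13 C, 3 O.
Implicit hydrogens by atom environment:
  7 × C: 2 H each → 14
  3 × C: no H
  2 × C: 3 H each → 6
  2 × O: no H
  1 × C: 1 H
  1 × O: 1 H
  Total hydrogens = 22.
Molecular formula: C13H22O3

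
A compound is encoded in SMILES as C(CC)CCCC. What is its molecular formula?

Heavy atoms from the SMILES: 7 C.
Implicit hydrogens by atom environment:
  5 × C: 2 H each → 10
  2 × C: 3 H each → 6
  Total hydrogens = 16.
Molecular formula: C7H16

C7H16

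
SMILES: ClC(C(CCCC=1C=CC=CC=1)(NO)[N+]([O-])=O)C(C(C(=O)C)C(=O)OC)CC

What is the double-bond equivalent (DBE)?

7

Molecular formula from the SMILES: C19H27ClN2O6.
DoU = (2C + 2 + N − H − X)/2 = (2·19 + 2 + 2 − 27 − 1)/2 = 14/2 = 7.
(Structurally: 1 ring(s) + 6 π bond(s) = 7.)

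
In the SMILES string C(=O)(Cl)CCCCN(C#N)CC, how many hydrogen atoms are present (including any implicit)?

13

Hydrogens are implicit in SMILES; fill each atom to its normal valence:
  5 × C: 2 H each → 10
  2 × C: no H
  2 × N: no H
  1 × C: 3 H
  1 × Cl: no H
  1 × O: no H
  Total hydrogens = 13.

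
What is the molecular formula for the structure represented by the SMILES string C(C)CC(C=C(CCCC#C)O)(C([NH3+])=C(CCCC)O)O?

Heavy atoms from the SMILES: 17 C, 1 N, 3 O.
Implicit hydrogens by atom environment:
  8 × C: 2 H each → 16
  5 × C: no H
  3 × O: 1 H each → 3
  2 × C: 3 H each → 6
  2 × C: 1 H each → 2
  1 × N (charge +1): 3 H
  Total hydrogens = 30.
Net charge +1.
Molecular formula: C17H30NO3+

C17H30NO3+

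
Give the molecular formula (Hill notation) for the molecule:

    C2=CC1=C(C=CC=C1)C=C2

Heavy atoms from the SMILES: 10 C.
Implicit hydrogens by atom environment:
  8 × C (aromatic): 1 H each → 8
  2 × C (aromatic): no H
  Total hydrogens = 8.
Molecular formula: C10H8

C10H8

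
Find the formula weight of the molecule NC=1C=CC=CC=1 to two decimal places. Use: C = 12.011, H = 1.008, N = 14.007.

Molecular formula: C6H7N.
M = 6×12.011 + 7×1.008 + 1×14.007 = 93.13 g/mol.

93.13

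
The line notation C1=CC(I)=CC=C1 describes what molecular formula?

Heavy atoms from the SMILES: 6 C, 1 I.
Implicit hydrogens by atom environment:
  5 × C (aromatic): 1 H each → 5
  1 × C (aromatic): no H
  1 × I: no H
  Total hydrogens = 5.
Molecular formula: C6H5I

C6H5I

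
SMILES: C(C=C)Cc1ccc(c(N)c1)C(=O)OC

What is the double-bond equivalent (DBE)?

6

Molecular formula from the SMILES: C12H15NO2.
DoU = (2C + 2 + N − H − X)/2 = (2·12 + 2 + 1 − 15 − 0)/2 = 12/2 = 6.
(Structurally: 1 ring(s) + 5 π bond(s) = 6.)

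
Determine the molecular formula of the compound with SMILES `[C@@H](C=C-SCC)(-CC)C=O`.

C8H14OS

Heavy atoms from the SMILES: 8 C, 1 O, 1 S.
Implicit hydrogens by atom environment:
  4 × C: 1 H each → 4
  2 × C: 3 H each → 6
  2 × C: 2 H each → 4
  1 × O: no H
  1 × S: no H
  Total hydrogens = 14.
Molecular formula: C8H14OS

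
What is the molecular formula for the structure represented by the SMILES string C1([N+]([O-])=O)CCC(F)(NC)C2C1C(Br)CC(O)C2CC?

Heavy atoms from the SMILES: 1 Br, 13 C, 1 F, 2 N, 3 O.
Implicit hydrogens by atom environment:
  6 × C: 1 H each → 6
  4 × C: 2 H each → 8
  2 × C: 3 H each → 6
  1 × Br: no H
  1 × C: no H
  1 × F: no H
  1 × N: 1 H
  1 × N (charge +1): no H
  1 × O: 1 H
  1 × O: no H
  1 × O (charge -1): no H
  Total hydrogens = 22.
Molecular formula: C13H22BrFN2O3

C13H22BrFN2O3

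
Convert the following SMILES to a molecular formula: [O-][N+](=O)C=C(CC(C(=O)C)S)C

C7H11NO3S

Heavy atoms from the SMILES: 7 C, 1 N, 3 O, 1 S.
Implicit hydrogens by atom environment:
  2 × C: 3 H each → 6
  2 × C: 1 H each → 2
  2 × C: no H
  2 × O: no H
  1 × C: 2 H
  1 × N (charge +1): no H
  1 × O (charge -1): no H
  1 × S: 1 H
  Total hydrogens = 11.
Molecular formula: C7H11NO3S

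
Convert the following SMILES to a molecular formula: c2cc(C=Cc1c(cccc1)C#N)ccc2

C15H11N

Heavy atoms from the SMILES: 15 C, 1 N.
Implicit hydrogens by atom environment:
  9 × C (aromatic): 1 H each → 9
  3 × C (aromatic): no H
  2 × C: 1 H each → 2
  1 × C: no H
  1 × N: no H
  Total hydrogens = 11.
Molecular formula: C15H11N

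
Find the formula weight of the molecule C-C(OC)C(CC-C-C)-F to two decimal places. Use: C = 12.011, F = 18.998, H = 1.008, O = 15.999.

Molecular formula: C8H17FO.
M = 8×12.011 + 1×18.998 + 17×1.008 + 1×15.999 = 148.22 g/mol.

148.22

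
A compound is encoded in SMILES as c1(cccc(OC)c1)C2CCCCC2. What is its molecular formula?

C13H18O

Heavy atoms from the SMILES: 13 C, 1 O.
Implicit hydrogens by atom environment:
  5 × C: 2 H each → 10
  4 × C (aromatic): 1 H each → 4
  2 × C (aromatic): no H
  1 × C: 3 H
  1 × C: 1 H
  1 × O: no H
  Total hydrogens = 18.
Molecular formula: C13H18O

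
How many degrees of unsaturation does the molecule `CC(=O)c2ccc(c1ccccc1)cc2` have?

Molecular formula from the SMILES: C14H12O.
DoU = (2C + 2 + N − H − X)/2 = (2·14 + 2 + 0 − 12 − 0)/2 = 18/2 = 9.
(Structurally: 2 ring(s) + 7 π bond(s) = 9.)

9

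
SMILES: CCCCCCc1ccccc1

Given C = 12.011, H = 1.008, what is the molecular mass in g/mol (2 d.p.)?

Molecular formula: C12H18.
M = 12×12.011 + 18×1.008 = 162.28 g/mol.

162.28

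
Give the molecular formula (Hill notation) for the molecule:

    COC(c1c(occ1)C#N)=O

C7H5NO3

Heavy atoms from the SMILES: 7 C, 1 N, 3 O.
Implicit hydrogens by atom environment:
  2 × C (aromatic): 1 H each → 2
  2 × C (aromatic): no H
  2 × C: no H
  2 × O: no H
  1 × C: 3 H
  1 × N: no H
  1 × O (aromatic): no H
  Total hydrogens = 5.
Molecular formula: C7H5NO3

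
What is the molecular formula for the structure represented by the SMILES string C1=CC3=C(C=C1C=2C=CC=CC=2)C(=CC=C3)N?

Heavy atoms from the SMILES: 16 C, 1 N.
Implicit hydrogens by atom environment:
  11 × C (aromatic): 1 H each → 11
  5 × C (aromatic): no H
  1 × N: 2 H
  Total hydrogens = 13.
Molecular formula: C16H13N

C16H13N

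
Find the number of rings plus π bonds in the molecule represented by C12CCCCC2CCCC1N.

Molecular formula from the SMILES: C10H19N.
DoU = (2C + 2 + N − H − X)/2 = (2·10 + 2 + 1 − 19 − 0)/2 = 4/2 = 2.
(Structurally: 2 ring(s) + 0 π bond(s) = 2.)

2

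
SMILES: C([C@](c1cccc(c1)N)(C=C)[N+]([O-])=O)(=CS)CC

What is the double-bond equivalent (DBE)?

Molecular formula from the SMILES: C13H16N2O2S.
DoU = (2C + 2 + N − H − X)/2 = (2·13 + 2 + 2 − 16 − 0)/2 = 14/2 = 7.
(Structurally: 1 ring(s) + 6 π bond(s) = 7.)

7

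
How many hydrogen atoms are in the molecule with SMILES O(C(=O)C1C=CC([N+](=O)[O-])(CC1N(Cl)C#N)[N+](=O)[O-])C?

Hydrogens are implicit in SMILES; fill each atom to its normal valence:
  4 × C: 1 H each → 4
  4 × O: no H
  3 × C: no H
  2 × N: no H
  2 × N (charge +1): no H
  2 × O (charge -1): no H
  1 × C: 3 H
  1 × C: 2 H
  1 × Cl: no H
  Total hydrogens = 9.

9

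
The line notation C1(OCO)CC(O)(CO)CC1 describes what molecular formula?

Heavy atoms from the SMILES: 7 C, 4 O.
Implicit hydrogens by atom environment:
  5 × C: 2 H each → 10
  3 × O: 1 H each → 3
  1 × C: 1 H
  1 × C: no H
  1 × O: no H
  Total hydrogens = 14.
Molecular formula: C7H14O4

C7H14O4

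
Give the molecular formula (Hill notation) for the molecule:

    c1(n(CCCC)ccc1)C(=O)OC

Heavy atoms from the SMILES: 10 C, 1 N, 2 O.
Implicit hydrogens by atom environment:
  3 × C: 2 H each → 6
  3 × C (aromatic): 1 H each → 3
  2 × C: 3 H each → 6
  2 × O: no H
  1 × C (aromatic): no H
  1 × C: no H
  1 × N (aromatic): no H
  Total hydrogens = 15.
Molecular formula: C10H15NO2

C10H15NO2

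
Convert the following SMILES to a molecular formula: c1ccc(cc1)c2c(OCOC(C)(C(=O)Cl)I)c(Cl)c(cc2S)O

C16H13Cl2IO4S

Heavy atoms from the SMILES: 16 C, 2 Cl, 1 I, 4 O, 1 S.
Implicit hydrogens by atom environment:
  6 × C (aromatic): 1 H each → 6
  6 × C (aromatic): no H
  3 × O: no H
  2 × C: no H
  2 × Cl: no H
  1 × C: 3 H
  1 × C: 2 H
  1 × I: no H
  1 × O: 1 H
  1 × S: 1 H
  Total hydrogens = 13.
Molecular formula: C16H13Cl2IO4S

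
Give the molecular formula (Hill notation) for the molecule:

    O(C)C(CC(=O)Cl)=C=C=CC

C8H9ClO2

Heavy atoms from the SMILES: 8 C, 1 Cl, 2 O.
Implicit hydrogens by atom environment:
  4 × C: no H
  2 × C: 3 H each → 6
  2 × O: no H
  1 × C: 2 H
  1 × C: 1 H
  1 × Cl: no H
  Total hydrogens = 9.
Molecular formula: C8H9ClO2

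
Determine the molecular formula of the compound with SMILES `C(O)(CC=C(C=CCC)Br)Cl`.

C8H12BrClO

Heavy atoms from the SMILES: 1 Br, 8 C, 1 Cl, 1 O.
Implicit hydrogens by atom environment:
  4 × C: 1 H each → 4
  2 × C: 2 H each → 4
  1 × Br: no H
  1 × C: 3 H
  1 × C: no H
  1 × Cl: no H
  1 × O: 1 H
  Total hydrogens = 12.
Molecular formula: C8H12BrClO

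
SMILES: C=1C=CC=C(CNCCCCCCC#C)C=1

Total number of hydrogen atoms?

Hydrogens are implicit in SMILES; fill each atom to its normal valence:
  7 × C: 2 H each → 14
  5 × C (aromatic): 1 H each → 5
  1 × C: 1 H
  1 × C: no H
  1 × C (aromatic): no H
  1 × N: 1 H
  Total hydrogens = 21.

21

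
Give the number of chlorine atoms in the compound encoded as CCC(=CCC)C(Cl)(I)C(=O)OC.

The symbol for chlorine appears 1 time in the SMILES.

1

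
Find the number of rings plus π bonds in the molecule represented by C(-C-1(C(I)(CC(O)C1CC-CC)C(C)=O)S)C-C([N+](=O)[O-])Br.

Molecular formula from the SMILES: C14H23BrINO4S.
DoU = (2C + 2 + N − H − X)/2 = (2·14 + 2 + 1 − 23 − 2)/2 = 6/2 = 3.
(Structurally: 1 ring(s) + 2 π bond(s) = 3.)

3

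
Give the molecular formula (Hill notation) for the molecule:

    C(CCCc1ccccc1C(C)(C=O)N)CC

Heavy atoms from the SMILES: 15 C, 1 N, 1 O.
Implicit hydrogens by atom environment:
  5 × C: 2 H each → 10
  4 × C (aromatic): 1 H each → 4
  2 × C: 3 H each → 6
  2 × C (aromatic): no H
  1 × C: 1 H
  1 × C: no H
  1 × N: 2 H
  1 × O: no H
  Total hydrogens = 23.
Molecular formula: C15H23NO

C15H23NO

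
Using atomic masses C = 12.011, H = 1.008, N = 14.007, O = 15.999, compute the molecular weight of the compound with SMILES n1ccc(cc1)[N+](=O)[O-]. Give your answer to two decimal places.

Molecular formula: C5H4N2O2.
M = 5×12.011 + 4×1.008 + 2×14.007 + 2×15.999 = 124.10 g/mol.

124.10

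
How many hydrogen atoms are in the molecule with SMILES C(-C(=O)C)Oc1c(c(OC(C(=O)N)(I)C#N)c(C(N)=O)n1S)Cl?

Hydrogens are implicit in SMILES; fill each atom to its normal valence:
  5 × C: no H
  5 × O: no H
  4 × C (aromatic): no H
  2 × N: 2 H each → 4
  1 × C: 3 H
  1 × C: 2 H
  1 × Cl: no H
  1 × I: no H
  1 × N (aromatic): no H
  1 × N: no H
  1 × S: 1 H
  Total hydrogens = 10.

10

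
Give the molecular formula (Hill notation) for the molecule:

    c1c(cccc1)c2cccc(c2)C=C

C14H12

Heavy atoms from the SMILES: 14 C.
Implicit hydrogens by atom environment:
  9 × C (aromatic): 1 H each → 9
  3 × C (aromatic): no H
  1 × C: 2 H
  1 × C: 1 H
  Total hydrogens = 12.
Molecular formula: C14H12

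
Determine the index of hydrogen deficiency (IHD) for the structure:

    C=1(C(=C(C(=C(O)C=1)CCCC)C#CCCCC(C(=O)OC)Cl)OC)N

Molecular formula from the SMILES: C19H26ClNO4.
DoU = (2C + 2 + N − H − X)/2 = (2·19 + 2 + 1 − 26 − 1)/2 = 14/2 = 7.
(Structurally: 1 ring(s) + 6 π bond(s) = 7.)

7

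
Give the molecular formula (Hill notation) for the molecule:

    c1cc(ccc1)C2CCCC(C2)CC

C14H20

Heavy atoms from the SMILES: 14 C.
Implicit hydrogens by atom environment:
  5 × C: 2 H each → 10
  5 × C (aromatic): 1 H each → 5
  2 × C: 1 H each → 2
  1 × C: 3 H
  1 × C (aromatic): no H
  Total hydrogens = 20.
Molecular formula: C14H20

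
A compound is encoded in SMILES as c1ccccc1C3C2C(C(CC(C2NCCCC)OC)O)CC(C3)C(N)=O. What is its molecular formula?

C22H34N2O3

Heavy atoms from the SMILES: 22 C, 2 N, 3 O.
Implicit hydrogens by atom environment:
  7 × C: 1 H each → 7
  6 × C: 2 H each → 12
  5 × C (aromatic): 1 H each → 5
  2 × C: 3 H each → 6
  2 × O: no H
  1 × C (aromatic): no H
  1 × C: no H
  1 × N: 2 H
  1 × N: 1 H
  1 × O: 1 H
  Total hydrogens = 34.
Molecular formula: C22H34N2O3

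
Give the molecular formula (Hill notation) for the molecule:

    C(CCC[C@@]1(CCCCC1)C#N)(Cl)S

C11H18ClNS

Heavy atoms from the SMILES: 11 C, 1 Cl, 1 N, 1 S.
Implicit hydrogens by atom environment:
  8 × C: 2 H each → 16
  2 × C: no H
  1 × C: 1 H
  1 × Cl: no H
  1 × N: no H
  1 × S: 1 H
  Total hydrogens = 18.
Molecular formula: C11H18ClNS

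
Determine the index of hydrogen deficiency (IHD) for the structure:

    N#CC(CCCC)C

Molecular formula from the SMILES: C7H13N.
DoU = (2C + 2 + N − H − X)/2 = (2·7 + 2 + 1 − 13 − 0)/2 = 4/2 = 2.
(Structurally: 0 ring(s) + 2 π bond(s) = 2.)

2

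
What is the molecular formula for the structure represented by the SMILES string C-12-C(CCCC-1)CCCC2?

C10H18

Heavy atoms from the SMILES: 10 C.
Implicit hydrogens by atom environment:
  8 × C: 2 H each → 16
  2 × C: 1 H each → 2
  Total hydrogens = 18.
Molecular formula: C10H18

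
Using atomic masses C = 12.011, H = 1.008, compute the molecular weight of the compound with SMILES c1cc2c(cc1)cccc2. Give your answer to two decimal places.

128.17

Molecular formula: C10H8.
M = 10×12.011 + 8×1.008 = 128.17 g/mol.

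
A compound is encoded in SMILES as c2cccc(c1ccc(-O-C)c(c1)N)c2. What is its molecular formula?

C13H13NO

Heavy atoms from the SMILES: 13 C, 1 N, 1 O.
Implicit hydrogens by atom environment:
  8 × C (aromatic): 1 H each → 8
  4 × C (aromatic): no H
  1 × C: 3 H
  1 × N: 2 H
  1 × O: no H
  Total hydrogens = 13.
Molecular formula: C13H13NO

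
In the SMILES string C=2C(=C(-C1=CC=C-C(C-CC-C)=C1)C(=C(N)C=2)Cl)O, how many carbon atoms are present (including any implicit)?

The symbol for carbon appears 16 times in the SMILES. (Cl is a single chlorine, not C + l.)

16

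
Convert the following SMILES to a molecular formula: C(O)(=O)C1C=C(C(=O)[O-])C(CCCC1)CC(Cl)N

C12H17ClNO4-

Heavy atoms from the SMILES: 12 C, 1 Cl, 1 N, 4 O.
Implicit hydrogens by atom environment:
  5 × C: 2 H each → 10
  4 × C: 1 H each → 4
  3 × C: no H
  2 × O: no H
  1 × Cl: no H
  1 × N: 2 H
  1 × O: 1 H
  1 × O (charge -1): no H
  Total hydrogens = 17.
Net charge -1.
Molecular formula: C12H17ClNO4-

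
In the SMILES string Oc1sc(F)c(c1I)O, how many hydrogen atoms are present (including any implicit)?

2

Hydrogens are implicit in SMILES; fill each atom to its normal valence:
  4 × C (aromatic): no H
  2 × O: 1 H each → 2
  1 × F: no H
  1 × I: no H
  1 × S (aromatic): no H
  Total hydrogens = 2.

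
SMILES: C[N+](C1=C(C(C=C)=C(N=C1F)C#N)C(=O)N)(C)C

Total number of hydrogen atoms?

14

Hydrogens are implicit in SMILES; fill each atom to its normal valence:
  5 × C (aromatic): no H
  3 × C: 3 H each → 9
  2 × C: no H
  1 × C: 2 H
  1 × C: 1 H
  1 × F: no H
  1 × N: 2 H
  1 × N (aromatic): no H
  1 × N: no H
  1 × N (charge +1): no H
  1 × O: no H
  Total hydrogens = 14.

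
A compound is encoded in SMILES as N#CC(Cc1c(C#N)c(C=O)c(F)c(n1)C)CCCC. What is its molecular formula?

C15H16FN3O

Heavy atoms from the SMILES: 15 C, 1 F, 3 N, 1 O.
Implicit hydrogens by atom environment:
  5 × C (aromatic): no H
  4 × C: 2 H each → 8
  2 × C: 3 H each → 6
  2 × C: 1 H each → 2
  2 × C: no H
  2 × N: no H
  1 × F: no H
  1 × N (aromatic): no H
  1 × O: no H
  Total hydrogens = 16.
Molecular formula: C15H16FN3O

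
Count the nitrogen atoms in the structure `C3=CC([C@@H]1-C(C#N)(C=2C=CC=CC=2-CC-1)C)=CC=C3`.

The symbol for nitrogen appears 1 time in the SMILES.

1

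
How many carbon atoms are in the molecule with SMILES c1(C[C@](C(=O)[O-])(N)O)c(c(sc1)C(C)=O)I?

The symbol for carbon appears 9 times in the SMILES. Lowercase c denotes aromatic carbon and counts toward C.

9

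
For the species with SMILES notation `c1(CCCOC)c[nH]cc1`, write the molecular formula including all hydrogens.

Heavy atoms from the SMILES: 8 C, 1 N, 1 O.
Implicit hydrogens by atom environment:
  3 × C: 2 H each → 6
  3 × C (aromatic): 1 H each → 3
  1 × C: 3 H
  1 × C (aromatic): no H
  1 × N (aromatic): 1 H
  1 × O: no H
  Total hydrogens = 13.
Molecular formula: C8H13NO

C8H13NO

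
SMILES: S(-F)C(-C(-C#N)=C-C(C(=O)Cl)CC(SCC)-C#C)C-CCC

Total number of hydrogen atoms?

Hydrogens are implicit in SMILES; fill each atom to its normal valence:
  5 × C: 2 H each → 10
  5 × C: 1 H each → 5
  4 × C: no H
  2 × C: 3 H each → 6
  2 × S: no H
  1 × Cl: no H
  1 × F: no H
  1 × N: no H
  1 × O: no H
  Total hydrogens = 21.

21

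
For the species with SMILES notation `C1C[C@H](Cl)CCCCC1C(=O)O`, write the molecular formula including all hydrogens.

Heavy atoms from the SMILES: 9 C, 1 Cl, 2 O.
Implicit hydrogens by atom environment:
  6 × C: 2 H each → 12
  2 × C: 1 H each → 2
  1 × C: no H
  1 × Cl: no H
  1 × O: 1 H
  1 × O: no H
  Total hydrogens = 15.
Molecular formula: C9H15ClO2

C9H15ClO2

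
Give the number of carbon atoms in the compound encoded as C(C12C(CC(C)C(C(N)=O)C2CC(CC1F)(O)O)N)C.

14

The symbol for carbon appears 14 times in the SMILES.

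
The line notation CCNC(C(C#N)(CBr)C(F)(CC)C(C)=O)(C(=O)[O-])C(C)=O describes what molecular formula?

Heavy atoms from the SMILES: 1 Br, 14 C, 1 F, 2 N, 4 O.
Implicit hydrogens by atom environment:
  7 × C: no H
  4 × C: 3 H each → 12
  3 × C: 2 H each → 6
  3 × O: no H
  1 × Br: no H
  1 × F: no H
  1 × N: 1 H
  1 × N: no H
  1 × O (charge -1): no H
  Total hydrogens = 19.
Net charge -1.
Molecular formula: C14H19BrFN2O4-

C14H19BrFN2O4-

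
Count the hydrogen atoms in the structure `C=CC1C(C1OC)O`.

10

Hydrogens are implicit in SMILES; fill each atom to its normal valence:
  4 × C: 1 H each → 4
  1 × C: 3 H
  1 × C: 2 H
  1 × O: 1 H
  1 × O: no H
  Total hydrogens = 10.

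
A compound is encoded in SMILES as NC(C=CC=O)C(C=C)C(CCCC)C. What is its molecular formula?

C13H23NO

Heavy atoms from the SMILES: 13 C, 1 N, 1 O.
Implicit hydrogens by atom environment:
  7 × C: 1 H each → 7
  4 × C: 2 H each → 8
  2 × C: 3 H each → 6
  1 × N: 2 H
  1 × O: no H
  Total hydrogens = 23.
Molecular formula: C13H23NO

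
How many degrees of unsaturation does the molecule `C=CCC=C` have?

Molecular formula from the SMILES: C5H8.
DoU = (2C + 2 + N − H − X)/2 = (2·5 + 2 + 0 − 8 − 0)/2 = 4/2 = 2.
(Structurally: 0 ring(s) + 2 π bond(s) = 2.)

2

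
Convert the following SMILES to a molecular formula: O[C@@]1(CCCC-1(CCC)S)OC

Heavy atoms from the SMILES: 9 C, 2 O, 1 S.
Implicit hydrogens by atom environment:
  5 × C: 2 H each → 10
  2 × C: 3 H each → 6
  2 × C: no H
  1 × O: 1 H
  1 × O: no H
  1 × S: 1 H
  Total hydrogens = 18.
Molecular formula: C9H18O2S

C9H18O2S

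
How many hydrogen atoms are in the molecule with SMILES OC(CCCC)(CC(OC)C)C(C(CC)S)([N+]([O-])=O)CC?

31

Hydrogens are implicit in SMILES; fill each atom to its normal valence:
  6 × C: 2 H each → 12
  5 × C: 3 H each → 15
  2 × C: 1 H each → 2
  2 × C: no H
  2 × O: no H
  1 × N (charge +1): no H
  1 × O: 1 H
  1 × O (charge -1): no H
  1 × S: 1 H
  Total hydrogens = 31.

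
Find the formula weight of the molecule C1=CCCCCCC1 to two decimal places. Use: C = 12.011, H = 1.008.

Molecular formula: C8H14.
M = 8×12.011 + 14×1.008 = 110.20 g/mol.

110.20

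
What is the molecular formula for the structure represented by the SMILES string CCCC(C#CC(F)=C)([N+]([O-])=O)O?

C8H10FNO3

Heavy atoms from the SMILES: 8 C, 1 F, 1 N, 3 O.
Implicit hydrogens by atom environment:
  4 × C: no H
  3 × C: 2 H each → 6
  1 × C: 3 H
  1 × F: no H
  1 × N (charge +1): no H
  1 × O: 1 H
  1 × O: no H
  1 × O (charge -1): no H
  Total hydrogens = 10.
Molecular formula: C8H10FNO3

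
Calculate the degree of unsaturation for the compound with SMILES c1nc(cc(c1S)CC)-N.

Molecular formula from the SMILES: C7H10N2S.
DoU = (2C + 2 + N − H − X)/2 = (2·7 + 2 + 2 − 10 − 0)/2 = 8/2 = 4.
(Structurally: 1 ring(s) + 3 π bond(s) = 4.)

4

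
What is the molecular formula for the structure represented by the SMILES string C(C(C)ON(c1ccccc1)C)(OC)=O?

C11H15NO3

Heavy atoms from the SMILES: 11 C, 1 N, 3 O.
Implicit hydrogens by atom environment:
  5 × C (aromatic): 1 H each → 5
  3 × C: 3 H each → 9
  3 × O: no H
  1 × C: 1 H
  1 × C (aromatic): no H
  1 × C: no H
  1 × N: no H
  Total hydrogens = 15.
Molecular formula: C11H15NO3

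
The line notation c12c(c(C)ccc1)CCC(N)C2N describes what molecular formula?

C11H16N2

Heavy atoms from the SMILES: 11 C, 2 N.
Implicit hydrogens by atom environment:
  3 × C (aromatic): 1 H each → 3
  3 × C (aromatic): no H
  2 × C: 2 H each → 4
  2 × C: 1 H each → 2
  2 × N: 2 H each → 4
  1 × C: 3 H
  Total hydrogens = 16.
Molecular formula: C11H16N2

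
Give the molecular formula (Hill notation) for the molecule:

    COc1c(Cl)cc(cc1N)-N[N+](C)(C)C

C10H17ClN3O+

Heavy atoms from the SMILES: 10 C, 1 Cl, 3 N, 1 O.
Implicit hydrogens by atom environment:
  4 × C: 3 H each → 12
  4 × C (aromatic): no H
  2 × C (aromatic): 1 H each → 2
  1 × Cl: no H
  1 × N: 2 H
  1 × N: 1 H
  1 × N (charge +1): no H
  1 × O: no H
  Total hydrogens = 17.
Net charge +1.
Molecular formula: C10H17ClN3O+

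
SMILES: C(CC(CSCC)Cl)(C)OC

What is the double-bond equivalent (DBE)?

0

Molecular formula from the SMILES: C8H17ClOS.
DoU = (2C + 2 + N − H − X)/2 = (2·8 + 2 + 0 − 17 − 1)/2 = 0/2 = 0.
(Structurally: 0 ring(s) + 0 π bond(s) = 0.)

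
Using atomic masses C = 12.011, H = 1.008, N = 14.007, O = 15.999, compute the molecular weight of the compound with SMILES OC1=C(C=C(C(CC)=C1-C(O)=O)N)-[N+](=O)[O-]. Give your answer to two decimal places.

226.19

Molecular formula: C9H10N2O5.
M = 9×12.011 + 10×1.008 + 2×14.007 + 5×15.999 = 226.19 g/mol.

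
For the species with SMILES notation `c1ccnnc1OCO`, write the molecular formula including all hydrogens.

C5H6N2O2

Heavy atoms from the SMILES: 5 C, 2 N, 2 O.
Implicit hydrogens by atom environment:
  3 × C (aromatic): 1 H each → 3
  2 × N (aromatic): no H
  1 × C: 2 H
  1 × C (aromatic): no H
  1 × O: 1 H
  1 × O: no H
  Total hydrogens = 6.
Molecular formula: C5H6N2O2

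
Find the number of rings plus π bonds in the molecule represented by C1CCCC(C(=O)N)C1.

Molecular formula from the SMILES: C7H13NO.
DoU = (2C + 2 + N − H − X)/2 = (2·7 + 2 + 1 − 13 − 0)/2 = 4/2 = 2.
(Structurally: 1 ring(s) + 1 π bond(s) = 2.)

2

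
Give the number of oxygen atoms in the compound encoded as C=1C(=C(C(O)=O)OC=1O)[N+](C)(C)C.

The symbol for oxygen appears 4 times in the SMILES.

4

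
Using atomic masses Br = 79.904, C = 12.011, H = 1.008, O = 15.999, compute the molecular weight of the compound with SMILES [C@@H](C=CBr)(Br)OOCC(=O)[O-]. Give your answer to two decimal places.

288.90

Molecular formula: C5H5Br2O4-.
M = 2×79.904 + 5×12.011 + 5×1.008 + 4×15.999 = 288.90 g/mol.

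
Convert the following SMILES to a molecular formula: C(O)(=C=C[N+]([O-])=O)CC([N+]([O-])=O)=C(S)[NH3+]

C6H8N3O5S+

Heavy atoms from the SMILES: 6 C, 3 N, 5 O, 1 S.
Implicit hydrogens by atom environment:
  4 × C: no H
  2 × N (charge +1): no H
  2 × O: no H
  2 × O (charge -1): no H
  1 × C: 2 H
  1 × C: 1 H
  1 × N (charge +1): 3 H
  1 × O: 1 H
  1 × S: 1 H
  Total hydrogens = 8.
Net charge +1.
Molecular formula: C6H8N3O5S+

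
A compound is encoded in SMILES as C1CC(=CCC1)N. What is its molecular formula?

Heavy atoms from the SMILES: 6 C, 1 N.
Implicit hydrogens by atom environment:
  4 × C: 2 H each → 8
  1 × C: 1 H
  1 × C: no H
  1 × N: 2 H
  Total hydrogens = 11.
Molecular formula: C6H11N

C6H11N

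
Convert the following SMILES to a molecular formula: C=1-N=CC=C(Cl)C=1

C5H4ClN

Heavy atoms from the SMILES: 5 C, 1 Cl, 1 N.
Implicit hydrogens by atom environment:
  4 × C (aromatic): 1 H each → 4
  1 × C (aromatic): no H
  1 × Cl: no H
  1 × N (aromatic): no H
  Total hydrogens = 4.
Molecular formula: C5H4ClN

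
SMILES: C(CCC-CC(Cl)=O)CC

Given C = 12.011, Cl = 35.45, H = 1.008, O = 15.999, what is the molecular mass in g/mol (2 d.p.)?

162.66

Molecular formula: C8H15ClO.
M = 8×12.011 + 1×35.45 + 15×1.008 + 1×15.999 = 162.66 g/mol.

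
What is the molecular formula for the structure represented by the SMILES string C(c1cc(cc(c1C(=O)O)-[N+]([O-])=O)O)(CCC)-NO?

Heavy atoms from the SMILES: 11 C, 2 N, 6 O.
Implicit hydrogens by atom environment:
  4 × C (aromatic): no H
  3 × O: 1 H each → 3
  2 × C: 2 H each → 4
  2 × C (aromatic): 1 H each → 2
  2 × O: no H
  1 × C: 3 H
  1 × C: 1 H
  1 × C: no H
  1 × N: 1 H
  1 × N (charge +1): no H
  1 × O (charge -1): no H
  Total hydrogens = 14.
Molecular formula: C11H14N2O6

C11H14N2O6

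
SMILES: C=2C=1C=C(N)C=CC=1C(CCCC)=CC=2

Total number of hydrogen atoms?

17

Hydrogens are implicit in SMILES; fill each atom to its normal valence:
  6 × C (aromatic): 1 H each → 6
  4 × C (aromatic): no H
  3 × C: 2 H each → 6
  1 × C: 3 H
  1 × N: 2 H
  Total hydrogens = 17.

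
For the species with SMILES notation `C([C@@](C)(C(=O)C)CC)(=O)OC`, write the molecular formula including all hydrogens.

C8H14O3

Heavy atoms from the SMILES: 8 C, 3 O.
Implicit hydrogens by atom environment:
  4 × C: 3 H each → 12
  3 × C: no H
  3 × O: no H
  1 × C: 2 H
  Total hydrogens = 14.
Molecular formula: C8H14O3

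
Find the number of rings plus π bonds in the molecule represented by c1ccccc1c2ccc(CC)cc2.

Molecular formula from the SMILES: C14H14.
DoU = (2C + 2 + N − H − X)/2 = (2·14 + 2 + 0 − 14 − 0)/2 = 16/2 = 8.
(Structurally: 2 ring(s) + 6 π bond(s) = 8.)

8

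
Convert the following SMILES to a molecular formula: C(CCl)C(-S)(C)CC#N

C6H10ClNS

Heavy atoms from the SMILES: 6 C, 1 Cl, 1 N, 1 S.
Implicit hydrogens by atom environment:
  3 × C: 2 H each → 6
  2 × C: no H
  1 × C: 3 H
  1 × Cl: no H
  1 × N: no H
  1 × S: 1 H
  Total hydrogens = 10.
Molecular formula: C6H10ClNS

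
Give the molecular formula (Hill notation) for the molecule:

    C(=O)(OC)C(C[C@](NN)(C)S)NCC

Heavy atoms from the SMILES: 8 C, 3 N, 2 O, 1 S.
Implicit hydrogens by atom environment:
  3 × C: 3 H each → 9
  2 × C: 2 H each → 4
  2 × C: no H
  2 × N: 1 H each → 2
  2 × O: no H
  1 × C: 1 H
  1 × N: 2 H
  1 × S: 1 H
  Total hydrogens = 19.
Molecular formula: C8H19N3O2S

C8H19N3O2S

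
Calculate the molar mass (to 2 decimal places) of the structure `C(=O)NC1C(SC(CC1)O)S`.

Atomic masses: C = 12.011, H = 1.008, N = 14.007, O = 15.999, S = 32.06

193.28

Molecular formula: C6H11NO2S2.
M = 6×12.011 + 11×1.008 + 1×14.007 + 2×15.999 + 2×32.06 = 193.28 g/mol.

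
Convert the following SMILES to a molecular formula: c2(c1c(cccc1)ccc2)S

Heavy atoms from the SMILES: 10 C, 1 S.
Implicit hydrogens by atom environment:
  7 × C (aromatic): 1 H each → 7
  3 × C (aromatic): no H
  1 × S: 1 H
  Total hydrogens = 8.
Molecular formula: C10H8S

C10H8S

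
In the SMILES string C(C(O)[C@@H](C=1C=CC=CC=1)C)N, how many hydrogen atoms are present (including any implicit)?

15

Hydrogens are implicit in SMILES; fill each atom to its normal valence:
  5 × C (aromatic): 1 H each → 5
  2 × C: 1 H each → 2
  1 × C: 3 H
  1 × C: 2 H
  1 × C (aromatic): no H
  1 × N: 2 H
  1 × O: 1 H
  Total hydrogens = 15.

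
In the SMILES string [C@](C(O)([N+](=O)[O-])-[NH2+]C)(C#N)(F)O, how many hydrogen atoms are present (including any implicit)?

7

Hydrogens are implicit in SMILES; fill each atom to its normal valence:
  3 × C: no H
  2 × O: 1 H each → 2
  1 × C: 3 H
  1 × F: no H
  1 × N (charge +1): 2 H
  1 × N (charge +1): no H
  1 × N: no H
  1 × O: no H
  1 × O (charge -1): no H
  Total hydrogens = 7.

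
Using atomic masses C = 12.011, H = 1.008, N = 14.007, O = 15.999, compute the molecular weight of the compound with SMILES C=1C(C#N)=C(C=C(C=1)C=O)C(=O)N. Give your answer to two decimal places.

174.16

Molecular formula: C9H6N2O2.
M = 9×12.011 + 6×1.008 + 2×14.007 + 2×15.999 = 174.16 g/mol.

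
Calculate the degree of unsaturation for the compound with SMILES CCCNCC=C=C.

2

Molecular formula from the SMILES: C7H13N.
DoU = (2C + 2 + N − H − X)/2 = (2·7 + 2 + 1 − 13 − 0)/2 = 4/2 = 2.
(Structurally: 0 ring(s) + 2 π bond(s) = 2.)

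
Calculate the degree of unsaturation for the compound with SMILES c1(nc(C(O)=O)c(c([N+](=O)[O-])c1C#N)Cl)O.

8

Molecular formula from the SMILES: C7H2ClN3O5.
DoU = (2C + 2 + N − H − X)/2 = (2·7 + 2 + 3 − 2 − 1)/2 = 16/2 = 8.
(Structurally: 1 ring(s) + 7 π bond(s) = 8.)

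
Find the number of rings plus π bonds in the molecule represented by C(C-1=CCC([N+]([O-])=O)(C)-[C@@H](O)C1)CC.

Molecular formula from the SMILES: C10H17NO3.
DoU = (2C + 2 + N − H − X)/2 = (2·10 + 2 + 1 − 17 − 0)/2 = 6/2 = 3.
(Structurally: 1 ring(s) + 2 π bond(s) = 3.)

3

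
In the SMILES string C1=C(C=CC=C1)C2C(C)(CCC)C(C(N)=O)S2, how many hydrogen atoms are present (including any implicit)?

Hydrogens are implicit in SMILES; fill each atom to its normal valence:
  5 × C (aromatic): 1 H each → 5
  2 × C: 3 H each → 6
  2 × C: 2 H each → 4
  2 × C: 1 H each → 2
  2 × C: no H
  1 × C (aromatic): no H
  1 × N: 2 H
  1 × O: no H
  1 × S: no H
  Total hydrogens = 19.

19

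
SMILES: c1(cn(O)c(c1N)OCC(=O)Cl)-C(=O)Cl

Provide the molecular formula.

Heavy atoms from the SMILES: 7 C, 2 Cl, 2 N, 4 O.
Implicit hydrogens by atom environment:
  3 × C (aromatic): no H
  3 × O: no H
  2 × C: no H
  2 × Cl: no H
  1 × C: 2 H
  1 × C (aromatic): 1 H
  1 × N: 2 H
  1 × N (aromatic): no H
  1 × O: 1 H
  Total hydrogens = 6.
Molecular formula: C7H6Cl2N2O4

C7H6Cl2N2O4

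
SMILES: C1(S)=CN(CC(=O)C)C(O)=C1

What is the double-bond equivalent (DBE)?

4

Molecular formula from the SMILES: C7H9NO2S.
DoU = (2C + 2 + N − H − X)/2 = (2·7 + 2 + 1 − 9 − 0)/2 = 8/2 = 4.
(Structurally: 1 ring(s) + 3 π bond(s) = 4.)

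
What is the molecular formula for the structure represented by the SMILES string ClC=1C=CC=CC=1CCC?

Heavy atoms from the SMILES: 9 C, 1 Cl.
Implicit hydrogens by atom environment:
  4 × C (aromatic): 1 H each → 4
  2 × C: 2 H each → 4
  2 × C (aromatic): no H
  1 × C: 3 H
  1 × Cl: no H
  Total hydrogens = 11.
Molecular formula: C9H11Cl

C9H11Cl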